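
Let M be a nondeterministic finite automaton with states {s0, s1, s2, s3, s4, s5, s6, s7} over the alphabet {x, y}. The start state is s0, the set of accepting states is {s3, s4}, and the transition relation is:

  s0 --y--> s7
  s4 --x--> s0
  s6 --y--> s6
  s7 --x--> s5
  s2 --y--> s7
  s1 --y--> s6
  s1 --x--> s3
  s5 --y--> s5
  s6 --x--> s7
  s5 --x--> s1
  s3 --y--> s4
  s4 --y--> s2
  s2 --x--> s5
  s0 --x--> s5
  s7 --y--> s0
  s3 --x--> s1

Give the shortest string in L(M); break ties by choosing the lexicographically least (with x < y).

xxx

A breadth-first search from s0 reaches an accepting state first via the path s0 → s5 → s1 → s3 on input xxx.
No string of length < 3 is accepted (BFS exhausts all shorter strings without reaching an accepting state), and xxx is the lexicographically least accepting string of length 3.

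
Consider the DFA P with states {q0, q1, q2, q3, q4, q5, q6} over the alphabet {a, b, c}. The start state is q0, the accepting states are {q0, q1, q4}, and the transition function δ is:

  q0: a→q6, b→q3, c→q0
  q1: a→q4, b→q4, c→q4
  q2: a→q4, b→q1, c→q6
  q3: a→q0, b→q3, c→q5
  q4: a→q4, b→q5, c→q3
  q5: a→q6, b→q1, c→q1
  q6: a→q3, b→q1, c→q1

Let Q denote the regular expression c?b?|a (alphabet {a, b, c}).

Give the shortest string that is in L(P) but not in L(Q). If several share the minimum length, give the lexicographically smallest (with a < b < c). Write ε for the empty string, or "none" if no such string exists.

ab

The string ab is accepted by P but not by Q.
No shorter string lies in the difference, and ab is the lexicographically first length-2 string in L(P) \ L(Q).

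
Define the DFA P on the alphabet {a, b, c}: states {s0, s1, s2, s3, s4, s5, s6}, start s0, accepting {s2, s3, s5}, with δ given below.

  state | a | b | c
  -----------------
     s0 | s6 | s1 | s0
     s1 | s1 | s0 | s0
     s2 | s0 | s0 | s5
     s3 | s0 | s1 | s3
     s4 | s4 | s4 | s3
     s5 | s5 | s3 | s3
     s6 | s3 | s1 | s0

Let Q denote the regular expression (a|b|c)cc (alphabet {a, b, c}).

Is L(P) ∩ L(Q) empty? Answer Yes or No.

Yes

Converting the expression Q to a DFA (subset construction, then merging equivalent states) gives the minimal DFA with states {q0, q1, q2, q3, q4}, start state q0, accepting states {q4} and transitions q0: a→q1, b→q1, c→q1; q1: a→q2, b→q2, c→q3; q2: a→q2, b→q2, c→q2; q3: a→q2, b→q2, c→q4; q4: a→q2, b→q2, c→q2.
Exploring the product automaton P × Q from the start pair (s0, q0), following both machines on each input symbol, reaches 10 state pairs: (s0, q0), (s6, q1), (s1, q1), (s0, q1), (s3, q2), (s1, q2), (s0, q3), (s0, q2), (s6, q2), (s0, q4).
P accepts in {s2, s3, s5} and Q accepts in {q4}; no reachable pair has both components accepting, so no string drives both machines to acceptance simultaneously and L(P) ∩ L(Q) = ∅.
So no string is accepted by both, and the intersection is empty.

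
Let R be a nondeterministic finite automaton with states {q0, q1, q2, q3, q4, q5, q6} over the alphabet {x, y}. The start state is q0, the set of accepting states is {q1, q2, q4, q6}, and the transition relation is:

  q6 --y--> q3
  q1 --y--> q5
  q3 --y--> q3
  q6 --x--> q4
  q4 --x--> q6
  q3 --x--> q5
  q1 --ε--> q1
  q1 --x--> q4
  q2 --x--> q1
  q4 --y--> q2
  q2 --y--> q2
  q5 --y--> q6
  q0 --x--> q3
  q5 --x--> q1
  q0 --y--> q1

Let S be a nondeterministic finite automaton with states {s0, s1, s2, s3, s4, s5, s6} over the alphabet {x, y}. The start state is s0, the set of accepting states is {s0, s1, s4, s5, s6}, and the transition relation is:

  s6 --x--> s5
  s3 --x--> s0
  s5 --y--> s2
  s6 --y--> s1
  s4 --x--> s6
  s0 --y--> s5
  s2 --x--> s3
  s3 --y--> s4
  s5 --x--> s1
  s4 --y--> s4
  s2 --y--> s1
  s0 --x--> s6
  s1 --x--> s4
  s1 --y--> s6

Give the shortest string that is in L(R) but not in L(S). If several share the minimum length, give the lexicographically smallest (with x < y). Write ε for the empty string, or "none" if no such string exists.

xxy

The string xxy is accepted by R but not by S.
No shorter string lies in the difference, and xxy is the lexicographically first length-3 string in L(R) \ L(S).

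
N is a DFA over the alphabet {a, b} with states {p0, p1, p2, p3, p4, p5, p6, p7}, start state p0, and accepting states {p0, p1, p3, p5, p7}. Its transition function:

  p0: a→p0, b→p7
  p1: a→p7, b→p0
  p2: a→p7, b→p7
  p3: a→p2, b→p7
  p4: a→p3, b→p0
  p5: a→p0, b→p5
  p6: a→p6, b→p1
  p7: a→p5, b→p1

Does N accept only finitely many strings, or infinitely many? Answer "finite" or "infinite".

infinite

State p0 is reachable from the start and can reach an accepting state, and it lies on the cycle p0 → p0.
Traversing that cycle any number of times yields accepted strings of unbounded length, so the language is infinite.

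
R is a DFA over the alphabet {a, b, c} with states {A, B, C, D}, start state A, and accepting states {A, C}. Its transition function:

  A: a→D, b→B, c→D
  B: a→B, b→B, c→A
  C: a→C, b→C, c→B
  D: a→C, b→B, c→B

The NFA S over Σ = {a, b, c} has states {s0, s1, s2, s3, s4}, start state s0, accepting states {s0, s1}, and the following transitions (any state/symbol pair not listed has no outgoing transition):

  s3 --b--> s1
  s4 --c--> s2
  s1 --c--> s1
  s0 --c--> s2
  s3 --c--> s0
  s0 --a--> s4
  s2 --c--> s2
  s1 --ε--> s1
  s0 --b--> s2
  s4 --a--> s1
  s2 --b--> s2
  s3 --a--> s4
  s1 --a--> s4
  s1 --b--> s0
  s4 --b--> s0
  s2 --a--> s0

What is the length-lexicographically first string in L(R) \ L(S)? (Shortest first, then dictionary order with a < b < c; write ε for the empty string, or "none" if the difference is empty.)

The string bc is accepted by R but not by S.
No shorter string lies in the difference, and bc is the lexicographically first length-2 string in L(R) \ L(S).

bc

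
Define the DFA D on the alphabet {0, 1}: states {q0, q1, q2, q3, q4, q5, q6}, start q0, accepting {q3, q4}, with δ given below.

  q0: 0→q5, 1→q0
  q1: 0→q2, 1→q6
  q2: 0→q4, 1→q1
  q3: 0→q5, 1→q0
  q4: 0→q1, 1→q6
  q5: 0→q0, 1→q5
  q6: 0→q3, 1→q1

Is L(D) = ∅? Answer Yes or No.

The states reachable from the start state are {q0, q5}.
None of the accepting states {q3, q4} is reachable, so no string is accepted and L(D) = ∅.

Yes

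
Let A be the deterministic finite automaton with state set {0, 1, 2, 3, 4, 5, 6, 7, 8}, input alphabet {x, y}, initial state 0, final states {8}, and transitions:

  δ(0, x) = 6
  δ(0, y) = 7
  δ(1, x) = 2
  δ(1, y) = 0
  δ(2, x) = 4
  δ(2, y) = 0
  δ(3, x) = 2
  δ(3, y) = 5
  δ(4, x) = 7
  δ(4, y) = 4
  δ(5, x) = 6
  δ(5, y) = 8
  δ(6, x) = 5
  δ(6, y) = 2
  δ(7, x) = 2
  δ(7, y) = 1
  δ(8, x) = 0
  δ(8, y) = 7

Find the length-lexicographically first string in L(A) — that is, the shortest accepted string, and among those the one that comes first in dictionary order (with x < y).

A breadth-first search from 0 reaches an accepting state first via the path 0 → 6 → 5 → 8 on input xxy.
No string of length < 3 is accepted (BFS exhausts all shorter strings without reaching an accepting state), and xxy is the lexicographically least accepting string of length 3.

xxy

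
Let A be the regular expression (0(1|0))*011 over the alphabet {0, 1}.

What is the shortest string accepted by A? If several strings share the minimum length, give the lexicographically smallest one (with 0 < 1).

011

By inspection of the expression, no string of length less than 3 matches, and 011 is the lexicographically first match of length 3.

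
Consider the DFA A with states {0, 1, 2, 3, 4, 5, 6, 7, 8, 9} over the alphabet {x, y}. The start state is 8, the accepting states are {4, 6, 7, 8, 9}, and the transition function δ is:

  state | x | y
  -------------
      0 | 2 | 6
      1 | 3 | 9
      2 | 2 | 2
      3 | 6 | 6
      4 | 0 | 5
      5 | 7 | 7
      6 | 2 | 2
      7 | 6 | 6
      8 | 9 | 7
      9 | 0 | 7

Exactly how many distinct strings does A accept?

The useful subgraph on states {0, 6, 7, 8, 9} is acyclic, so L(A) is finite; the longest accepting path visits 4 useful states, giving maximum string length 3.
Counting accepting paths from 8 by length: 1 of length 0, 2 of length 1, 3 of length 2, 3 of length 3. Total 9.

9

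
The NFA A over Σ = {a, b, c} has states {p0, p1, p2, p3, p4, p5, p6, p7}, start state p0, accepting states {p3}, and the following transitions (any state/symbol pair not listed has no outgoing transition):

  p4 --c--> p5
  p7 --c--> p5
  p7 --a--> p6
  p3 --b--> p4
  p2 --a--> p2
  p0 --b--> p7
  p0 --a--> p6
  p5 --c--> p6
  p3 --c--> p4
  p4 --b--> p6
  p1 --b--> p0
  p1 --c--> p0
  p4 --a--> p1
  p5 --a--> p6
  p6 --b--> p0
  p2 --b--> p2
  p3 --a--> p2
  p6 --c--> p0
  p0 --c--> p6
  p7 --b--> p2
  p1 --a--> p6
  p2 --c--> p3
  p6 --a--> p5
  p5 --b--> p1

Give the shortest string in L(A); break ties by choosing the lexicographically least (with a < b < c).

bbc

A breadth-first search from p0 reaches an accepting state first via the path p0 → p7 → p2 → p3 on input bbc.
No string of length < 3 is accepted (BFS exhausts all shorter strings without reaching an accepting state), and bbc is the lexicographically least accepting string of length 3.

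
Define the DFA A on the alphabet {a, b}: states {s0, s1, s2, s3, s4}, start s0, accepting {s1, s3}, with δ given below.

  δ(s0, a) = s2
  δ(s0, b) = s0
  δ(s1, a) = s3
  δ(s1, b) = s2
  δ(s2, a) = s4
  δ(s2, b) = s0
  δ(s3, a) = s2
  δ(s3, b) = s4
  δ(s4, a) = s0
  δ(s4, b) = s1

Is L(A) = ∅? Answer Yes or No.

The string aab is accepted: the run s0 → s2 → s4 → s1 ends in the accepting state s1.
Since at least one string is accepted, L(A) is not empty.

No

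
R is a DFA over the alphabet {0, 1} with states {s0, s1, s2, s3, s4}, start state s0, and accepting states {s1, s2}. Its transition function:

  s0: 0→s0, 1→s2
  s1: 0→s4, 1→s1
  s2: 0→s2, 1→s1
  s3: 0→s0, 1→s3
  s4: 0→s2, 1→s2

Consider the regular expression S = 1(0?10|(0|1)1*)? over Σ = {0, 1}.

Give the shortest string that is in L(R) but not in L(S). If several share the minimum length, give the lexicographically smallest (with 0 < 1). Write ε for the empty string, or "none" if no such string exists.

The string 01 is accepted by R but not by S.
No shorter string lies in the difference, and 01 is the lexicographically first length-2 string in L(R) \ L(S).

01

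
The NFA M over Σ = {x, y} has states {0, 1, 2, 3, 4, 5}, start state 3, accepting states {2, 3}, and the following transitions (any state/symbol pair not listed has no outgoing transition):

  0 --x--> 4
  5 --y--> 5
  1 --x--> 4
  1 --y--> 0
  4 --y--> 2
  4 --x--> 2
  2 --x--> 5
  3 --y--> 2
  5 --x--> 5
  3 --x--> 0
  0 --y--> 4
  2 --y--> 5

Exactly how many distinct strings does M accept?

The useful subgraph on states {0, 2, 3, 4} is acyclic, so L(M) is finite; the longest accepting path visits 4 useful states, giving maximum string length 3.
Counting accepting paths from 3 by length: 1 of length 0, 1 of length 1, 4 of length 3. Total 6.

6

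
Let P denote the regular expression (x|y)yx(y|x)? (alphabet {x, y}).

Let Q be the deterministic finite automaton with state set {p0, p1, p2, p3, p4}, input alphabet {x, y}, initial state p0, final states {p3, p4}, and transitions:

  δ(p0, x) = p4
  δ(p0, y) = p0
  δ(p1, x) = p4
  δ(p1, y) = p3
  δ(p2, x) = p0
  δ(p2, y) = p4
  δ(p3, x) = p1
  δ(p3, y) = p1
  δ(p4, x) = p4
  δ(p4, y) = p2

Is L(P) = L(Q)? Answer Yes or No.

No

The string xyx is accepted by P but rejected by Q.
So L(P) ≠ L(Q).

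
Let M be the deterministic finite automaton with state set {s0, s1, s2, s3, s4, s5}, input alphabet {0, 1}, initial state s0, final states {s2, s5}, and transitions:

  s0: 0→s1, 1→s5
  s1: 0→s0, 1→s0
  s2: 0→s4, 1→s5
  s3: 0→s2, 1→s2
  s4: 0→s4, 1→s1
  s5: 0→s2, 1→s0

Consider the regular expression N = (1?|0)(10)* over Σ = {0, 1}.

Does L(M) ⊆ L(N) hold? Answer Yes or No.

No

The string 001 is in L(M) but not in L(N).
So L(M) ⊄ L(N).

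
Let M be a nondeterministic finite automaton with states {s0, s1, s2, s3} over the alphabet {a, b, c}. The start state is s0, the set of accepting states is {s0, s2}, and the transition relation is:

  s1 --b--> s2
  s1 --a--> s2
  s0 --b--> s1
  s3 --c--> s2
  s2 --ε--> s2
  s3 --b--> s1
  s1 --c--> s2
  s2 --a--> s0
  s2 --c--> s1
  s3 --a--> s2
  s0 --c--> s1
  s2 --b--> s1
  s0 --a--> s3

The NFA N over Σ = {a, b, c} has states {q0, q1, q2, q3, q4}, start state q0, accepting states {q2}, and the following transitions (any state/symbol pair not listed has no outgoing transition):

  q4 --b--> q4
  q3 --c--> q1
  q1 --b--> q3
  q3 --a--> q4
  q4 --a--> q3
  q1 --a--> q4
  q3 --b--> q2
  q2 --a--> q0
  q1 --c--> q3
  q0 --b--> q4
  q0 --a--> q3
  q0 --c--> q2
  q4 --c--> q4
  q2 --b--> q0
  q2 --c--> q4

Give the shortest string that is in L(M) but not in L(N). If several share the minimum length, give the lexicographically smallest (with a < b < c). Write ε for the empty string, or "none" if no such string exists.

ε

The empty string ε is accepted by M but not by N.
Since ε is the unique shortest string, it is the required witness.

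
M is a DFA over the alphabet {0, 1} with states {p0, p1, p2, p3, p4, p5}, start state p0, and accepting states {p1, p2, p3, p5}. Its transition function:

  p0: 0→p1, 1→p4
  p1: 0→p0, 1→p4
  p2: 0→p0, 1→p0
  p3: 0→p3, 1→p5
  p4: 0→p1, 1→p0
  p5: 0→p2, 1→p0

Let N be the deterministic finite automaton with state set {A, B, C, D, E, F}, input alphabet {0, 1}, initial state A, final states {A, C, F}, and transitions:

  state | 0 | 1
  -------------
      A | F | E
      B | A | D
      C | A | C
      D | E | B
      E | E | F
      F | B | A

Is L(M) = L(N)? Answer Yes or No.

No

The string 10 is accepted by M but rejected by N.
So L(M) ≠ L(N).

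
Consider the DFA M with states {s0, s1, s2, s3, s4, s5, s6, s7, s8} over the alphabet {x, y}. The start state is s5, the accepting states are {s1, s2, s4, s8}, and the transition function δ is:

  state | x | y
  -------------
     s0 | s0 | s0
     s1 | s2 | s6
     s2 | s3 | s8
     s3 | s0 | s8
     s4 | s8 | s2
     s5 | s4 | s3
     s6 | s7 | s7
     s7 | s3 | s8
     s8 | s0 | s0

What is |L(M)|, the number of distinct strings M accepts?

The useful subgraph on states {s2, s3, s4, s5, s8} is acyclic, so L(M) is finite; the longest accepting path visits 5 useful states, giving maximum string length 4.
Counting accepting paths from s5 by length: 1 of length 1, 3 of length 2, 1 of length 3, 1 of length 4. Total 6.

6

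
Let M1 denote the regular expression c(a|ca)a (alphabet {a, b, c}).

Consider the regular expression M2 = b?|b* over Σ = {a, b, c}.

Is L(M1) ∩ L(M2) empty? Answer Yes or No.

Converting the expression M1 to a DFA (subset construction, then merging equivalent states) gives the minimal DFA with states {r0, r1, r2, r3, r4, r5}, start state r0, accepting states {r5} and transitions r0: a→r1, b→r1, c→r2; r1: a→r1, b→r1, c→r1; r2: a→r3, b→r1, c→r4; r3: a→r5, b→r1, c→r1; r4: a→r3, b→r1, c→r1; r5: a→r1, b→r1, c→r1.
Converting the expression M2 to a DFA (subset construction, then merging equivalent states) gives the minimal DFA with states {t0, t1}, start state t0, accepting states {t0} and transitions t0: a→t1, b→t0, c→t1; t1: a→t1, b→t1, c→t1.
Exploring the product automaton M1 × M2 from the start pair (r0, t0), following both machines on each input symbol, reaches 7 state pairs: (r0, t0), (r1, t1), (r1, t0), (r2, t1), (r3, t1), (r4, t1), (r5, t1).
M1 accepts in {r5} and M2 accepts in {t0}; no reachable pair has both components accepting, so no string drives both machines to acceptance simultaneously and L(M1) ∩ L(M2) = ∅.
So no string is accepted by both, and the intersection is empty.

Yes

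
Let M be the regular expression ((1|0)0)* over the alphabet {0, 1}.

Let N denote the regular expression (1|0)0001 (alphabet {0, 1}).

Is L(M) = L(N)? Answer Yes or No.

No

The empty string ε is accepted by M but rejected by N.
So L(M) ≠ L(N).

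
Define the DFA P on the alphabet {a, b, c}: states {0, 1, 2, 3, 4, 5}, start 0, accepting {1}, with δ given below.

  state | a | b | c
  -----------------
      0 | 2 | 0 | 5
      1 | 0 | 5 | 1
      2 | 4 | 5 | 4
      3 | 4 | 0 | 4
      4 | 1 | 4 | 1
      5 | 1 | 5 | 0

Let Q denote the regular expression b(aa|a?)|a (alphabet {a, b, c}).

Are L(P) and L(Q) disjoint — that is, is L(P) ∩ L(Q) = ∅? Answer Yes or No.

Converting the expression Q to a DFA (subset construction, then merging equivalent states) gives the minimal DFA with states {q0, q1, q2, q3, q4}, start state q0, accepting states {q1, q2, q4} and transitions q0: a→q1, b→q2, c→q3; q1: a→q3, b→q3, c→q3; q2: a→q4, b→q3, c→q3; q3: a→q3, b→q3, c→q3; q4: a→q1, b→q3, c→q3.
Exploring the product automaton P × Q from the start pair (0, q0), following both machines on each input symbol, reaches 10 state pairs: (0, q0), (2, q1), (0, q2), (5, q3), (4, q3), (2, q4), (0, q3), (1, q3), (4, q1), (2, q3).
P accepts in {1} and Q accepts in {q1, q2, q4}; no reachable pair has both components accepting, so no string drives both machines to acceptance simultaneously and L(P) ∩ L(Q) = ∅.
So no string is accepted by both, and the intersection is empty.

Yes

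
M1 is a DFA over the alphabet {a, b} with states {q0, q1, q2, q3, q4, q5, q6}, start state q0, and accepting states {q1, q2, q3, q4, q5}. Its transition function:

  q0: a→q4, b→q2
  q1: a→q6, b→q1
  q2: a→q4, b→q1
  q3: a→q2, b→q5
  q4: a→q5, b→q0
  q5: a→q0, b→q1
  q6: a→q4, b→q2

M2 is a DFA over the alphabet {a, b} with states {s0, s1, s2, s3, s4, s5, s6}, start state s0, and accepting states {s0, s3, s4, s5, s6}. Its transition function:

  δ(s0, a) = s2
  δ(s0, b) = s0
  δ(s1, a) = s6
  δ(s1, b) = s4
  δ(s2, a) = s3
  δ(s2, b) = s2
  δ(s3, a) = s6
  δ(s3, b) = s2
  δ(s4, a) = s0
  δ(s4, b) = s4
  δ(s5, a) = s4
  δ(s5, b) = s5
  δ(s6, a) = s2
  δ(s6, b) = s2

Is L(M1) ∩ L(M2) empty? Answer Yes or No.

No

The string b is accepted by both M1 and M2.
Hence L(M1) ∩ L(M2) ≠ ∅.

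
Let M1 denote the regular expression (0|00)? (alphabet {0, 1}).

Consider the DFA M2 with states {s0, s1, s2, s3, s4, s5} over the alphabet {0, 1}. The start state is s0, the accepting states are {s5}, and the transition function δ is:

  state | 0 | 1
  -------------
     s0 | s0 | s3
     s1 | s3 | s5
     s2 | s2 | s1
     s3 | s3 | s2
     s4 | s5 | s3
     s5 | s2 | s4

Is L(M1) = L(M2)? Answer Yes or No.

The empty string ε is accepted by M1 but rejected by M2.
So L(M1) ≠ L(M2).

No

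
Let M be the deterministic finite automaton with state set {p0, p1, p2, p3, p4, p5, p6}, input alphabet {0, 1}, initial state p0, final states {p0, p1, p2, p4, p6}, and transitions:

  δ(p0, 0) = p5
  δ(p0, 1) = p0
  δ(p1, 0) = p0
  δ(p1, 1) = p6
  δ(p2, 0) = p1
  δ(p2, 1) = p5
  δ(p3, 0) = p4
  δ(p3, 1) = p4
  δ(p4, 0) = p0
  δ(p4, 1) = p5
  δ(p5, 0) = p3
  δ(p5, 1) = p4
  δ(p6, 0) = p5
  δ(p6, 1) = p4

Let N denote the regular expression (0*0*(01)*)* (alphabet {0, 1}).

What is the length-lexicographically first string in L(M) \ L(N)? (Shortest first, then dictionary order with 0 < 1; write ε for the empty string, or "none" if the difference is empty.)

The string 1 is accepted by M but not by N.
No shorter string lies in the difference, and 1 is the lexicographically first length-1 string in L(M) \ L(N).

1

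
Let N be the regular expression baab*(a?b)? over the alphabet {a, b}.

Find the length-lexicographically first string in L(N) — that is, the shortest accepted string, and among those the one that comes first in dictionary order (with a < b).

baa

By inspection of the expression, no string of length less than 3 matches, and baa is the lexicographically first match of length 3.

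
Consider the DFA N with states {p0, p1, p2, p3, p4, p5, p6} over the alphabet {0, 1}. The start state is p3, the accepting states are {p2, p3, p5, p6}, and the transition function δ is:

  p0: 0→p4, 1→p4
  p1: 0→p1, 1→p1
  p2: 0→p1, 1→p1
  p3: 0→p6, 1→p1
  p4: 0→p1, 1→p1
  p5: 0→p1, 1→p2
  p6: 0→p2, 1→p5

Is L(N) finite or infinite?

finite

The useful states (reachable from p3 and able to reach an accepting state) are {p2, p3, p5, p6}.
Restricted to these states the transition graph has no cycle, so every accepting path has bounded length and L is finite.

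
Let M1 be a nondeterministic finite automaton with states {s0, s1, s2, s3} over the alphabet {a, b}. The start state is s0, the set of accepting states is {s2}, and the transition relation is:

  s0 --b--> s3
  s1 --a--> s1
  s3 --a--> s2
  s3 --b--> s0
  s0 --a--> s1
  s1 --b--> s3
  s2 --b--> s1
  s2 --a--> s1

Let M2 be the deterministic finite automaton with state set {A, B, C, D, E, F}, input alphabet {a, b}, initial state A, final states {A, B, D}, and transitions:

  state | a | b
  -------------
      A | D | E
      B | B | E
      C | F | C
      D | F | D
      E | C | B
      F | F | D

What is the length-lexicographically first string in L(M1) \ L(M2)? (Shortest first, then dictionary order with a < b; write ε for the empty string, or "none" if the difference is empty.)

ba

The string ba is accepted by M1 but not by M2.
No shorter string lies in the difference, and ba is the lexicographically first length-2 string in L(M1) \ L(M2).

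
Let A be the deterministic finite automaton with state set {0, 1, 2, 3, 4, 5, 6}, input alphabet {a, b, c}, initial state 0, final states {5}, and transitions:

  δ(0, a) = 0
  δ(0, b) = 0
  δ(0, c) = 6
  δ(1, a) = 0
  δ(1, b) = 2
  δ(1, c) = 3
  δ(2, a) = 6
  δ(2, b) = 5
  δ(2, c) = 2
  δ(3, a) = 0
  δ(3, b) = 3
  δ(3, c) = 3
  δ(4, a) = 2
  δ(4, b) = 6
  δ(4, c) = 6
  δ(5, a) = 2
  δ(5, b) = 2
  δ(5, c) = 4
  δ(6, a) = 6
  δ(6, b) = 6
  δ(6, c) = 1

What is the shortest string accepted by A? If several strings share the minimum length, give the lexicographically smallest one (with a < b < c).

ccbb

A breadth-first search from 0 reaches an accepting state first via the path 0 → 6 → 1 → 2 → 5 on input ccbb.
No string of length < 4 is accepted (BFS exhausts all shorter strings without reaching an accepting state), and ccbb is the lexicographically least accepting string of length 4.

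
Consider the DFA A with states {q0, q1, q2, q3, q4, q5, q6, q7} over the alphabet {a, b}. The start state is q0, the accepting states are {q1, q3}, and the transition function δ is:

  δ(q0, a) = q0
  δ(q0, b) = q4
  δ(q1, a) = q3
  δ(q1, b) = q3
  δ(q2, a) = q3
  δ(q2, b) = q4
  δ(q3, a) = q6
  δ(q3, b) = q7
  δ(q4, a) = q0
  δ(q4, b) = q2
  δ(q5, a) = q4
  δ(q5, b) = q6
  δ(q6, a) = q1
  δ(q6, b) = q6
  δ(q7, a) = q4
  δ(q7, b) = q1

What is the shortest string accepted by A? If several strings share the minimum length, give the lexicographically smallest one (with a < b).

A breadth-first search from q0 reaches an accepting state first via the path q0 → q4 → q2 → q3 on input bba.
No string of length < 3 is accepted (BFS exhausts all shorter strings without reaching an accepting state), and bba is the lexicographically least accepting string of length 3.

bba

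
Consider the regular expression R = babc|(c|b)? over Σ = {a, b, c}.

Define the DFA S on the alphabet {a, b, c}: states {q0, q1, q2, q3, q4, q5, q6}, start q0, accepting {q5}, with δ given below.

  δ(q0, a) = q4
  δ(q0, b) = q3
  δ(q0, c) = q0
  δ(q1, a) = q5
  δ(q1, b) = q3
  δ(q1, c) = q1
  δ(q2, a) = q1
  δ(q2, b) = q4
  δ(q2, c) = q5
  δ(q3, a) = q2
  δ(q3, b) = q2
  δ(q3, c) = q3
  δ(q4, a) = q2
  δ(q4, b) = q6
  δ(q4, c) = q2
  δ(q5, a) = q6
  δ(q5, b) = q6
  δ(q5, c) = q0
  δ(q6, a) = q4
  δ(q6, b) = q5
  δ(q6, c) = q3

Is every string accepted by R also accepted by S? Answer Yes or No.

The empty string ε is in L(R) but not in L(S).
So L(R) ⊄ L(S).

No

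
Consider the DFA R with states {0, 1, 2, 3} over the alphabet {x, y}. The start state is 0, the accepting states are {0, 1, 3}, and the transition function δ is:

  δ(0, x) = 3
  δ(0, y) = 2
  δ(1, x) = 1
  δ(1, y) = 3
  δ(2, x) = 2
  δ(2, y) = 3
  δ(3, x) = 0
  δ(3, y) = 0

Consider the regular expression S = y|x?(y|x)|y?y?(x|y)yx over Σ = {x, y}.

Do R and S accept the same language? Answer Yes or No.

The empty string ε is accepted by R but rejected by S.
So L(R) ≠ L(S).

No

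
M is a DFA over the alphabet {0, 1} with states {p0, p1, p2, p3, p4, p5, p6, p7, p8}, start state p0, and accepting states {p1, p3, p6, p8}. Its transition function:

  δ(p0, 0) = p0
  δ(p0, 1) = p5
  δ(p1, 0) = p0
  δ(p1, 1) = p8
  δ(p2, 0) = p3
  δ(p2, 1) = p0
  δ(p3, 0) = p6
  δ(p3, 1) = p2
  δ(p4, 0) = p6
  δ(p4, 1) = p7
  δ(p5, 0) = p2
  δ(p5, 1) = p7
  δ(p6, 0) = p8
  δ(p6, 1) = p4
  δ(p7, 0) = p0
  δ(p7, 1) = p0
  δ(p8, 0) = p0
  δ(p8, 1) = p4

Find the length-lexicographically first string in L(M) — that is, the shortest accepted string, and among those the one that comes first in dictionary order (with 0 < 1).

A breadth-first search from p0 reaches an accepting state first via the path p0 → p5 → p2 → p3 on input 100.
No string of length < 3 is accepted (BFS exhausts all shorter strings without reaching an accepting state), and 100 is the lexicographically least accepting string of length 3.

100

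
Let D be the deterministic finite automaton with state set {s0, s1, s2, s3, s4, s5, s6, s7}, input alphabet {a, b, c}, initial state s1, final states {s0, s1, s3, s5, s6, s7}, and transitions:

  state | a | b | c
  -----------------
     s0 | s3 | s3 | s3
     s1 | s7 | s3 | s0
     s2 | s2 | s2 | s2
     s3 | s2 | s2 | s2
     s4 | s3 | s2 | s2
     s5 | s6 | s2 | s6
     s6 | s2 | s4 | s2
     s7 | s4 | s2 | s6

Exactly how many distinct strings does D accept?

The useful subgraph on states {s0, s1, s3, s4, s6, s7} is acyclic, so L(D) is finite; the longest accepting path visits 5 useful states, giving maximum string length 4.
Counting accepting paths from s1 by length: 1 of length 0, 3 of length 1, 4 of length 2, 1 of length 3, 1 of length 4. Total 10.

10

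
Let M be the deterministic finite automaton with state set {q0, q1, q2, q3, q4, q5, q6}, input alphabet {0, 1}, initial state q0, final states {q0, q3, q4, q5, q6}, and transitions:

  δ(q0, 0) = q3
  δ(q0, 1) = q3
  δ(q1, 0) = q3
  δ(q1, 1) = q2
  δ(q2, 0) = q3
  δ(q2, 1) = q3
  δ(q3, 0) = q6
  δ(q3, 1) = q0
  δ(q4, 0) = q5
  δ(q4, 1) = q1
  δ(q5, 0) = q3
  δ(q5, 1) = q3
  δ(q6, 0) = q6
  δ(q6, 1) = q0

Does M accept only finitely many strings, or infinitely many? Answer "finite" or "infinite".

State q0 is reachable from the start and can reach an accepting state, and it lies on the cycle q0 → q3 → q0.
Traversing that cycle any number of times yields accepted strings of unbounded length, so the language is infinite.

infinite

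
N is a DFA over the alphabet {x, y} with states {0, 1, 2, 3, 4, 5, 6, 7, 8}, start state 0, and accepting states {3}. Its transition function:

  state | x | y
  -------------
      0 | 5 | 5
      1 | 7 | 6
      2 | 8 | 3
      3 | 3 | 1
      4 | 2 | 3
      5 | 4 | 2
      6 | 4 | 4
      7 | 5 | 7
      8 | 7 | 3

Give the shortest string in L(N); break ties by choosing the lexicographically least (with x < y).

xxy

A breadth-first search from 0 reaches an accepting state first via the path 0 → 5 → 4 → 3 on input xxy.
No string of length < 3 is accepted (BFS exhausts all shorter strings without reaching an accepting state), and xxy is the lexicographically least accepting string of length 3.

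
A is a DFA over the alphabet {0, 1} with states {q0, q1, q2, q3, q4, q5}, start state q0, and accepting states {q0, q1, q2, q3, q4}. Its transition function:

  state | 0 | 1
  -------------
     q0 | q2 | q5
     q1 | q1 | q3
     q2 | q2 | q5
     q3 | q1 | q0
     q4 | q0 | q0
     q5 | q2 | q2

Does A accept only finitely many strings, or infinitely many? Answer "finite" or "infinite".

State q2 is reachable from the start and can reach an accepting state, and it lies on the cycle q2 → q2.
Traversing that cycle any number of times yields accepted strings of unbounded length, so the language is infinite.

infinite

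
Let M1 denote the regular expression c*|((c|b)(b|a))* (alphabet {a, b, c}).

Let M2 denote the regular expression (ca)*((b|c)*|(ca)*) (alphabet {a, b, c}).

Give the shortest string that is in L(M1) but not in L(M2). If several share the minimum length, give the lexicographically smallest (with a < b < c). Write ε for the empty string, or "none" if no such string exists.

ba

The string ba is accepted by M1 but not by M2.
No shorter string lies in the difference, and ba is the lexicographically first length-2 string in L(M1) \ L(M2).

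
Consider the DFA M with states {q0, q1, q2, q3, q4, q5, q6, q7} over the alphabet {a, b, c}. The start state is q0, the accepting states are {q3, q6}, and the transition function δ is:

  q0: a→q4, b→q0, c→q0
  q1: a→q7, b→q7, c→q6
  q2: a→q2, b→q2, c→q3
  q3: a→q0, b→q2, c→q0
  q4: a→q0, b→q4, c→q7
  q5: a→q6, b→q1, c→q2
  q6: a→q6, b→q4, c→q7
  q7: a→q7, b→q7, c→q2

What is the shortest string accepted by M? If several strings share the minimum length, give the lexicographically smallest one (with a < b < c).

accc

A breadth-first search from q0 reaches an accepting state first via the path q0 → q4 → q7 → q2 → q3 on input accc.
No string of length < 4 is accepted (BFS exhausts all shorter strings without reaching an accepting state), and accc is the lexicographically least accepting string of length 4.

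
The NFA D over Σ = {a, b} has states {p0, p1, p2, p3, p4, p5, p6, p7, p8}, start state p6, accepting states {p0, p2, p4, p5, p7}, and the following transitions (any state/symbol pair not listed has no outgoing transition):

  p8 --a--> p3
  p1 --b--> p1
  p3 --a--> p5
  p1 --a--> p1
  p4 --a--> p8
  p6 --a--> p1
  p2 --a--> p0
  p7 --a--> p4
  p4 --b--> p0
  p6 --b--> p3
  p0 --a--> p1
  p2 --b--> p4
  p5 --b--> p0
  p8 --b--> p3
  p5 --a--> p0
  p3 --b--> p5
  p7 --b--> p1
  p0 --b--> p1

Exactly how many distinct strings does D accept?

The useful subgraph on states {p0, p3, p5, p6} is acyclic, so L(D) is finite; the longest accepting path visits 4 useful states, giving maximum string length 3.
Counting accepting paths from p6 by length: 2 of length 2, 4 of length 3. Total 6.

6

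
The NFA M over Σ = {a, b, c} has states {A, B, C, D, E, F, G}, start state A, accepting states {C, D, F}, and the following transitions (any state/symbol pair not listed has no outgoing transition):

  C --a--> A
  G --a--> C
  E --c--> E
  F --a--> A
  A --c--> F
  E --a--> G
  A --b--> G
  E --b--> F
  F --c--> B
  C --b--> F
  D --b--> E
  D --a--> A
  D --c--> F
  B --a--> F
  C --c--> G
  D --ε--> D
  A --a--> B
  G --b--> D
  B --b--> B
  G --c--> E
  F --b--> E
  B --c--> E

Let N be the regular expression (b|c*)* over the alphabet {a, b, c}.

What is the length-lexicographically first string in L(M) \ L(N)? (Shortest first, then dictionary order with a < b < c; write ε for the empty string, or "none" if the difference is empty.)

The string aa is accepted by M but not by N.
No shorter string lies in the difference, and aa is the lexicographically first length-2 string in L(M) \ L(N).

aa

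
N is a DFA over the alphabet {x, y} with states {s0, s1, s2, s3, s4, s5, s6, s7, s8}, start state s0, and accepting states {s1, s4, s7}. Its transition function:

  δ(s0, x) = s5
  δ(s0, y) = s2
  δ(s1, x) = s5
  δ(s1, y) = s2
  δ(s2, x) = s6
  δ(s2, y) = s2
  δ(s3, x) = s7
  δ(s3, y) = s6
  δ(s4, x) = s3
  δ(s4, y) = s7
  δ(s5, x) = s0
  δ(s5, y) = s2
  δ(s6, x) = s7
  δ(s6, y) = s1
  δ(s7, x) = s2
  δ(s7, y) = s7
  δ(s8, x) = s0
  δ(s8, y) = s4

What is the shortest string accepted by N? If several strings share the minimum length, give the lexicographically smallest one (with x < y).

A breadth-first search from s0 reaches an accepting state first via the path s0 → s2 → s6 → s7 on input yxx.
No string of length < 3 is accepted (BFS exhausts all shorter strings without reaching an accepting state), and yxx is the lexicographically least accepting string of length 3.

yxx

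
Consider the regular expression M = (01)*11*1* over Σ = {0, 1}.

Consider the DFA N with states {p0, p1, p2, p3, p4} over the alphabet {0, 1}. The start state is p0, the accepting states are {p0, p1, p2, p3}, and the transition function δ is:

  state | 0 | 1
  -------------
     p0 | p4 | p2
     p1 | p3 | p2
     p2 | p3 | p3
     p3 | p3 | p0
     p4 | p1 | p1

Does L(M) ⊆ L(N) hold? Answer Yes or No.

Converting the expression M to a DFA (subset construction, then merging equivalent states) gives the minimal DFA with states {m0, m1, m2, m3}, start state m0, accepting states {m2} and transitions m0: 0→m1, 1→m2; m1: 0→m3, 1→m0; m2: 0→m3, 1→m2; m3: 0→m3, 1→m3.
Exploring the product automaton M × N from the start pair (m0, p0), following both machines on each input symbol, reaches 12 state pairs: (m0, p0), (m1, p4), (m2, p2), (m3, p1), (m0, p1), (m3, p3), (m2, p3), (m3, p2), (m1, p3), (m3, p0), (m2, p0), (m3, p4).
M accepts in {m2} and N accepts in {p0, p1, p2, p3}. The reachable pairs whose M-component is accepting are (m2, p2), (m2, p3), (m2, p0); in each of them the N-component is accepting too, so the product for L(M) \ L(N) (M-component accepting, N-component rejecting) has no reachable accepting pair and the difference is empty.
Hence every string in L(M) is also in L(N).

Yes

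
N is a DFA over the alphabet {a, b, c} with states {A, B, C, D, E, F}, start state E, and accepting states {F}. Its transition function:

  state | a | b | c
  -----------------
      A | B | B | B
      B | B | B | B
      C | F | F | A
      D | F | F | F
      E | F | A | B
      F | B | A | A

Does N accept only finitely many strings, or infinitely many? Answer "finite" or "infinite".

finite

The useful states (reachable from E and able to reach an accepting state) are {E, F}.
Restricted to these states the transition graph has no cycle, so every accepting path has bounded length and L is finite.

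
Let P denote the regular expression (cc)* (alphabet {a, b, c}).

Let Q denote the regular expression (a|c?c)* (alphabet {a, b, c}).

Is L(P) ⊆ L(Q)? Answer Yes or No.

Converting the expression P to a DFA (subset construction, then merging equivalent states) gives the minimal DFA with states {p0, p1, p2}, start state p0, accepting states {p0} and transitions p0: a→p1, b→p1, c→p2; p1: a→p1, b→p1, c→p1; p2: a→p1, b→p1, c→p0.
Converting the expression Q to a DFA (subset construction, then merging equivalent states) gives the minimal DFA with states {q0, q1}, start state q0, accepting states {q0} and transitions q0: a→q0, b→q1, c→q0; q1: a→q1, b→q1, c→q1.
Exploring the product automaton P × Q from the start pair (p0, q0), following both machines on each input symbol, reaches 4 state pairs: (p0, q0), (p1, q0), (p1, q1), (p2, q0).
P accepts in {p0} and Q accepts in {q0}. The reachable pairs whose P-component is accepting are (p0, q0); in each of them the Q-component is accepting too, so the product for L(P) \ L(Q) (P-component accepting, Q-component rejecting) has no reachable accepting pair and the difference is empty.
Hence every string in L(P) is also in L(Q).

Yes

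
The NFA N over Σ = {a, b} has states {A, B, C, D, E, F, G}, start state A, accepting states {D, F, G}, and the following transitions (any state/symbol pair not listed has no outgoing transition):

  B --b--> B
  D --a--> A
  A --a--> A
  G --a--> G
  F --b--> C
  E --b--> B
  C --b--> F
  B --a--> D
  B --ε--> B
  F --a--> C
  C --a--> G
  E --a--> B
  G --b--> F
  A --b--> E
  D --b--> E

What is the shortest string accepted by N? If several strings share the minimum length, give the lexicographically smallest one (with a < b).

baa

A breadth-first search from A reaches an accepting state first via the path A → E → B → D on input baa.
No string of length < 3 is accepted (BFS exhausts all shorter strings without reaching an accepting state), and baa is the lexicographically least accepting string of length 3.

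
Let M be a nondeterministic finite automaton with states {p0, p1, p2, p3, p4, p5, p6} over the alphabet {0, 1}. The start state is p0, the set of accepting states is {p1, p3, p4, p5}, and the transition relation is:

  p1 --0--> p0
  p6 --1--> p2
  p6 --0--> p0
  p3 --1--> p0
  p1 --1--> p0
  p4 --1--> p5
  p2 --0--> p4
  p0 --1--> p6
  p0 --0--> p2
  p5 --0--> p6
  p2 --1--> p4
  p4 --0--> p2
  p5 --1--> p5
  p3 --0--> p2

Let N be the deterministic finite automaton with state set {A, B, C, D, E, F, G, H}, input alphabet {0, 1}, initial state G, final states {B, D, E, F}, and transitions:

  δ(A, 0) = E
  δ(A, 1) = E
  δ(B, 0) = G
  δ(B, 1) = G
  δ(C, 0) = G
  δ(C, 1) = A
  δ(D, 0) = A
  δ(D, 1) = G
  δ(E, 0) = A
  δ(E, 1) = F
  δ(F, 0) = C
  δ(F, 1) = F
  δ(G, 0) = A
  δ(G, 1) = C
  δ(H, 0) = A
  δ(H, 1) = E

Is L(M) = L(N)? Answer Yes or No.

Yes

Exploring the product automaton M × N from the start pair (p0, G), following both machines on each input symbol, reaches 5 state pairs: (p0, G), (p2, A), (p6, C), (p4, E), (p5, F).
M accepts in {p1, p3, p4, p5} and N accepts in {B, D, E, F}. In every reachable pair the two components are either both accepting — (p4, E), (p5, F) — or both non-accepting, so no string is accepted by exactly one of the machines: L(M) \ L(N) and L(N) \ L(M) are both empty.
Hence every string is accepted by M iff it is accepted by N, and the two languages coincide.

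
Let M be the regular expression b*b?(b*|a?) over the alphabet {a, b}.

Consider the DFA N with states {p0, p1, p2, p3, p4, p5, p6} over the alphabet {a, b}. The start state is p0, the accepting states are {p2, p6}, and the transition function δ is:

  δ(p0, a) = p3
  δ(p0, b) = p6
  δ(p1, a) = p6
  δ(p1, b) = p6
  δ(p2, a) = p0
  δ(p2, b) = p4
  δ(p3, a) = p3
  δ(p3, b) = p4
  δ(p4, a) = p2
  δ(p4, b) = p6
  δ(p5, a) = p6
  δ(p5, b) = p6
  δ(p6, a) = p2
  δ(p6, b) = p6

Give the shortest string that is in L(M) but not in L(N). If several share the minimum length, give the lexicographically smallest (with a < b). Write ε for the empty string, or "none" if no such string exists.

The empty string ε is accepted by M but not by N.
Since ε is the unique shortest string, it is the required witness.

ε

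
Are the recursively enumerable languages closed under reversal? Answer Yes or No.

Reverse the input and run the recogniser for L on it; this accepts exactly Lᴿ.
So the recursively enumerable languages are closed under reversal.

Yes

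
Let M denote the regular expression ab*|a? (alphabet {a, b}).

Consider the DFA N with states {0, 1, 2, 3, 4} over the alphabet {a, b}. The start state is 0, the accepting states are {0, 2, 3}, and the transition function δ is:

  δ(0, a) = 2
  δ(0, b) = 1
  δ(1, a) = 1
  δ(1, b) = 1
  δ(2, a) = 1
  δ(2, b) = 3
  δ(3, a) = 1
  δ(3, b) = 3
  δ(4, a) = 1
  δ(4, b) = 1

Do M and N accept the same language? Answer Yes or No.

Converting the expression M to a DFA (subset construction, then merging equivalent states) gives the minimal DFA with states {m0, m1, m2}, start state m0, accepting states {m0, m1} and transitions m0: a→m1, b→m2; m1: a→m2, b→m1; m2: a→m2, b→m2.
Exploring the product automaton M × N from the start pair (m0, 0), following both machines on each input symbol, reaches 4 state pairs: (m0, 0), (m1, 2), (m2, 1), (m1, 3).
M accepts in {m0, m1} and N accepts in {0, 2, 3}. In every reachable pair the two components are either both accepting — (m0, 0), (m1, 2), (m1, 3) — or both non-accepting, so no string is accepted by exactly one of the machines: L(M) \ L(N) and L(N) \ L(M) are both empty.
Hence every string is accepted by M iff it is accepted by N, and the two languages coincide.

Yes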